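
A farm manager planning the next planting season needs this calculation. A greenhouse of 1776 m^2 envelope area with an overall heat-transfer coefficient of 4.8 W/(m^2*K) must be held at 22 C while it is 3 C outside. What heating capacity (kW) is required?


dT = 22 - (3) = 19 K
Q = U * A * dT
  = 4.8 * 1776 * 19
  = 161971.20 W = 161.97 kW


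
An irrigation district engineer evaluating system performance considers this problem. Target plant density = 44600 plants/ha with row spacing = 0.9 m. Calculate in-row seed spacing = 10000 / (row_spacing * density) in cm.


spacing = 10000 / (row_sp * density)
        = 10000 / (0.9 * 44600)
        = 10000 / 40140
        = 0.24913 m = 24.91 cm


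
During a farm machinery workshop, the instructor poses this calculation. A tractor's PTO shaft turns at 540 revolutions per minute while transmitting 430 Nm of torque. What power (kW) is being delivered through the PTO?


P = 2*pi*n*T / 60000
  = 2*pi * 540 * 430 / 60000
  = 1458955.63 / 60000
  = 24.32 kW


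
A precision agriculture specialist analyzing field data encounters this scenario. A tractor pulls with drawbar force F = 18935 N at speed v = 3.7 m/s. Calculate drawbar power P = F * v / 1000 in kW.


P = F * v / 1000
  = 18935 * 3.7 / 1000
  = 70059.50 / 1000
  = 70.06 kW


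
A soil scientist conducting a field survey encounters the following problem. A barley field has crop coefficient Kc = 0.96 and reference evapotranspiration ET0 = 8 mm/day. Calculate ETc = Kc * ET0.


ETc = Kc * ET0
    = 0.96 * 8
    = 7.68 mm/day


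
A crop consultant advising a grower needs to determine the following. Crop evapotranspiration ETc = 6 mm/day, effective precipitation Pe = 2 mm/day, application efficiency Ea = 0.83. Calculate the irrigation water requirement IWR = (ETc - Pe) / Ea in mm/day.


IWR = (ETc - Pe) / Ea
    = (6 - 2) / 0.83
    = 4 / 0.83
    = 4.82 mm/day


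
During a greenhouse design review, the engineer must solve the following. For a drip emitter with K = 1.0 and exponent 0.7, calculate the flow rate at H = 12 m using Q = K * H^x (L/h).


Q = K * H^x
  = 1.0 * 12^0.7
  = 1.0 * 5.6941
  = 5.69 L/h


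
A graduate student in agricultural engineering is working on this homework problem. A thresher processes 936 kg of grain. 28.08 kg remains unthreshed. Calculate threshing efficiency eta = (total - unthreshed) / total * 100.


eta = (total - unthreshed) / total * 100
    = (936 - 28.08) / 936 * 100
    = 907.92 / 936 * 100
    = 97%


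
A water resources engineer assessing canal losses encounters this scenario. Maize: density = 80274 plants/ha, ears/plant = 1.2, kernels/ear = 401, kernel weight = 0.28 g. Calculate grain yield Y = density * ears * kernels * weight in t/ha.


Y = density * ears * kernels * kw
  = 80274 * 1.2 * 401 * 0.28 g/ha
  = 10815797.66 g/ha
  = 10815.80 kg/ha = 10.82 t/ha


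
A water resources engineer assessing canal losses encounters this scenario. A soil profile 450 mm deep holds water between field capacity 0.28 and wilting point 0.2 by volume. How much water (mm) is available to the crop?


AW = (FC - WP) * D
   = (0.28 - 0.2) * 450
   = 0.08 * 450
   = 36 mm


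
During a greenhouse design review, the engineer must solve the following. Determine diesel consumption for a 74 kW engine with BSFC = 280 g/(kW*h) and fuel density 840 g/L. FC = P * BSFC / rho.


FC = P * BSFC / rho_fuel
   = 74 * 280 / 840
   = 20720 / 840
   = 24.67 L/h


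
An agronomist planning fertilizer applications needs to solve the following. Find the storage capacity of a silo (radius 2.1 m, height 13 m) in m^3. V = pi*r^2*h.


V = pi * r^2 * h
  = pi * 2.1^2 * 13
  = pi * 4.41 * 13
  = 180.11 m^3


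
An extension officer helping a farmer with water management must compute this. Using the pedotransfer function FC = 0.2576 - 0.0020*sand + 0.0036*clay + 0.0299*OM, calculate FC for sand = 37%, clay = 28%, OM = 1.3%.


FC = 0.2576 - 0.0020*37 + 0.0036*28 + 0.0299*1.3
   = 0.2576 - 0.0740 + 0.1008 + 0.0389
   = 0.3233


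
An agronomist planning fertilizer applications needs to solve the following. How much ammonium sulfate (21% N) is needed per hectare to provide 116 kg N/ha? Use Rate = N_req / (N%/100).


Rate = N_required / (N_content / 100)
     = 116 / (21 / 100)
     = 116 / 0.21
     = 552.38 kg/ha


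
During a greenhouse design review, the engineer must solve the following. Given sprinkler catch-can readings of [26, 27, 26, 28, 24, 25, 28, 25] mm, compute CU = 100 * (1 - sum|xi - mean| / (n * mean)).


xbar = 209 / 8 = 26.125
sum|xi - xbar| = 9.250
CU = 100 * (1 - 9.250 / (8 * 26.125))
   = 100 * (1 - 0.0443)
   = 95.57%


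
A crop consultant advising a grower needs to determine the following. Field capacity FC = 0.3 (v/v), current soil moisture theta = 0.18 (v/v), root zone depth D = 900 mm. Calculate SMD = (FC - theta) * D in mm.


SMD = (FC - theta) * D
    = (0.3 - 0.18) * 900
    = 0.120 * 900
    = 108 mm


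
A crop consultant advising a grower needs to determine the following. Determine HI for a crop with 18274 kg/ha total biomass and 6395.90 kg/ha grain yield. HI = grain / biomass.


HI = grain_yield / biomass
   = 6395.90 / 18274
   = 0.35


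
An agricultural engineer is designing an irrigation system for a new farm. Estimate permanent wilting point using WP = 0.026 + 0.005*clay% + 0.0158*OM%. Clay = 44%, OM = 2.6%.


WP = 0.026 + 0.005*44 + 0.0158*2.6
   = 0.026 + 0.2200 + 0.0411
   = 0.2871


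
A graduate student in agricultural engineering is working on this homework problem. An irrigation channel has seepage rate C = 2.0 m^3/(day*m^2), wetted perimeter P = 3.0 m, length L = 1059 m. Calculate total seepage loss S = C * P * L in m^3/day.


S = C * P * L
  = 2.0 * 3.0 * 1059
  = 6354 m^3/day


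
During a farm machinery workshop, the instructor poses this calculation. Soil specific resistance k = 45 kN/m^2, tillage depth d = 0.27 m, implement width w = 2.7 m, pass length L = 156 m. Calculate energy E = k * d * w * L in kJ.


E = k * d * w * L
  = 45 * 0.27 * 2.7 * 156
  = 5117.58 kJ


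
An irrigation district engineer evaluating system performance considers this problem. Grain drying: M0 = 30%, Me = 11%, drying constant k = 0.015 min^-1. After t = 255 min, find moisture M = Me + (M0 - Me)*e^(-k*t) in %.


M = Me + (M0 - Me) * e^(-k*t)
  = 11 + (30 - 11) * e^(-0.015*255)
  = 11 + 19 * e^(-3.825)
  = 11 + 19 * 0.02182
  = 11 + 0.4146
  = 11.41%


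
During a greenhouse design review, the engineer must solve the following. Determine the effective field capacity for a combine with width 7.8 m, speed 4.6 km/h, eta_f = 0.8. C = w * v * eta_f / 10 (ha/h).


C = w * v * eta_f / 10
  = 7.8 * 4.6 * 0.8 / 10
  = 28.70 / 10
  = 2.87 ha/h


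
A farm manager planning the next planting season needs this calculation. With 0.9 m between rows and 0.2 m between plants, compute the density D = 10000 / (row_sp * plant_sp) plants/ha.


D = 10000 / (row_sp * plant_sp)
  = 10000 / (0.9 * 0.2)
  = 10000 / 0.1800
  = 55555.56 plants/ha


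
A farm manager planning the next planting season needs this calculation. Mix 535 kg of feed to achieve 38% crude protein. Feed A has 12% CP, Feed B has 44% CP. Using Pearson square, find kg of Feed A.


parts_A = CP_b - target = 44 - 38 = 6
parts_B = target - CP_a = 38 - 12 = 26
total_parts = 6 + 26 = 32
Feed A = 535 * 6 / 32 = 100.31 kg
Feed B = 535 * 26 / 32 = 434.69 kg

100.31 kg


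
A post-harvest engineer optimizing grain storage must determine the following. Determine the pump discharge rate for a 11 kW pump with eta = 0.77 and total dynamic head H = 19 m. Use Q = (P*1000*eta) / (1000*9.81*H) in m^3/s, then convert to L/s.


Q = (P * 1000 * eta) / (rho * g * H)
  = (11 * 1000 * 0.77) / (1000 * 9.81 * 19)
  = 8470 / 186390
  = 0.04544 m^3/s = 45.44 L/s


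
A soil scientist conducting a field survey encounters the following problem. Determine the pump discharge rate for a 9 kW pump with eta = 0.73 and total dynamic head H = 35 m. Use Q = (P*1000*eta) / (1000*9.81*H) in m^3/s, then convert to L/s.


Q = (P * 1000 * eta) / (rho * g * H)
  = (9 * 1000 * 0.73) / (1000 * 9.81 * 35)
  = 6570 / 343350
  = 0.01913 m^3/s = 19.13 L/s


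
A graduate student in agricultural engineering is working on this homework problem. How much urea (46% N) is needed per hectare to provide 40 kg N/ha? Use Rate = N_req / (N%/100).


Rate = N_required / (N_content / 100)
     = 40 / (46 / 100)
     = 40 / 0.46
     = 86.96 kg/ha


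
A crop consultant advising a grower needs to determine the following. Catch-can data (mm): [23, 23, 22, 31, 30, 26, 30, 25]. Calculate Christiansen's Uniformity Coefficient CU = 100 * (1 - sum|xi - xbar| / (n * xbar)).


xbar = 210 / 8 = 26.250
sum|xi - xbar| = 24.500
CU = 100 * (1 - 24.500 / (8 * 26.250))
   = 100 * (1 - 0.1167)
   = 88.33%


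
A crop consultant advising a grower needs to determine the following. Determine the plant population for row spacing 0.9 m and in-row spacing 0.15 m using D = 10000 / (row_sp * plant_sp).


D = 10000 / (row_sp * plant_sp)
  = 10000 / (0.9 * 0.15)
  = 10000 / 0.1350
  = 74074.07 plants/ha


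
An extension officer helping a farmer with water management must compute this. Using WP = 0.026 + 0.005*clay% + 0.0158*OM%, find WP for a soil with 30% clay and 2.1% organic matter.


WP = 0.026 + 0.005*30 + 0.0158*2.1
   = 0.026 + 0.1500 + 0.0332
   = 0.2092


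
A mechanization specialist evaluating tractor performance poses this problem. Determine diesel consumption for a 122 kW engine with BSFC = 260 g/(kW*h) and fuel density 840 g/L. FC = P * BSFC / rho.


FC = P * BSFC / rho_fuel
   = 122 * 260 / 840
   = 31720 / 840
   = 37.76 L/h


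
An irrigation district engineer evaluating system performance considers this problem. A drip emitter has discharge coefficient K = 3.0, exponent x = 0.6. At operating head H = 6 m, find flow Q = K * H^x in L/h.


Q = K * H^x
  = 3.0 * 6^0.6
  = 3.0 * 2.9302
  = 8.79 L/h


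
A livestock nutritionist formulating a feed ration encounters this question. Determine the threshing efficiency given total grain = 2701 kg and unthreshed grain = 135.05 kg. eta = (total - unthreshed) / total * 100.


eta = (total - unthreshed) / total * 100
    = (2701 - 135.05) / 2701 * 100
    = 2565.95 / 2701 * 100
    = 95%


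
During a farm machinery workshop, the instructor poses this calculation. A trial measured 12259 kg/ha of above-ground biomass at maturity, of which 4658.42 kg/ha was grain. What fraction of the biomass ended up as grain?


HI = grain_yield / biomass
   = 4658.42 / 12259
   = 0.38


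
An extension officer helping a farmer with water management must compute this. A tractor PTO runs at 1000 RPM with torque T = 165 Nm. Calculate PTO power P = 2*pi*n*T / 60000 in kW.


P = 2*pi*n*T / 60000
  = 2*pi * 1000 * 165 / 60000
  = 1036725.58 / 60000
  = 17.28 kW


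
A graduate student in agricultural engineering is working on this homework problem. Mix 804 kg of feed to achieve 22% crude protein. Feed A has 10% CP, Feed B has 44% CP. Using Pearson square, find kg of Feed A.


parts_A = CP_b - target = 44 - 22 = 22
parts_B = target - CP_a = 22 - 10 = 12
total_parts = 22 + 12 = 34
Feed A = 804 * 22 / 34 = 520.24 kg
Feed B = 804 * 12 / 34 = 283.76 kg

520.24 kg


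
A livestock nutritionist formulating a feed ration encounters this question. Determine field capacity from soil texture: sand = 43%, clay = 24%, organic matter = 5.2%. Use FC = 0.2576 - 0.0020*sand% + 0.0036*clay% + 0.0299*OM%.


FC = 0.2576 - 0.0020*43 + 0.0036*24 + 0.0299*5.2
   = 0.2576 - 0.0860 + 0.0864 + 0.1555
   = 0.4135


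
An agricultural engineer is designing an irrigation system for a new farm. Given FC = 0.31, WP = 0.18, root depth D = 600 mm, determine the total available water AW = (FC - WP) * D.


AW = (FC - WP) * D
   = (0.31 - 0.18) * 600
   = 0.13 * 600
   = 78 mm


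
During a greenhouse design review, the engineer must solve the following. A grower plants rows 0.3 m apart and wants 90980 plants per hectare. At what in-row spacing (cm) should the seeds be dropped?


spacing = 10000 / (row_sp * density)
        = 10000 / (0.3 * 90980)
        = 10000 / 27294
        = 0.36638 m = 36.64 cm


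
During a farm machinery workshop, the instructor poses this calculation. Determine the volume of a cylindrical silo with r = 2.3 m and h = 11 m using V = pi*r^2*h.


V = pi * r^2 * h
  = pi * 2.3^2 * 11
  = pi * 5.29 * 11
  = 182.81 m^3


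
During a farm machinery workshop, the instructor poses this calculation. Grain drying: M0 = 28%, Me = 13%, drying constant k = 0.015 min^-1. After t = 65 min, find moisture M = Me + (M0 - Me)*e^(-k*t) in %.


M = Me + (M0 - Me) * e^(-k*t)
  = 13 + (28 - 13) * e^(-0.015*65)
  = 13 + 15 * e^(-0.975)
  = 13 + 15 * 0.37719
  = 13 + 5.6579
  = 18.66%


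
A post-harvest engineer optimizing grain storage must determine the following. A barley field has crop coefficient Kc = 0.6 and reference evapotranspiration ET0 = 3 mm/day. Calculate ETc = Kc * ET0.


ETc = Kc * ET0
    = 0.6 * 3
    = 1.80 mm/day


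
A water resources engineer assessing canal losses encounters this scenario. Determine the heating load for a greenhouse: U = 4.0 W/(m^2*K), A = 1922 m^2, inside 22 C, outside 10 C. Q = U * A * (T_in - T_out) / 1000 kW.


dT = 22 - (10) = 12 K
Q = U * A * dT
  = 4.0 * 1922 * 12
  = 92256 W = 92.26 kW


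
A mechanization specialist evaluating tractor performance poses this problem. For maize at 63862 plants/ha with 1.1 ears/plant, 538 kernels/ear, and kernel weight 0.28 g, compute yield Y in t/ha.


Y = density * ears * kernels * kw
  = 63862 * 1.1 * 538 * 0.28 g/ha
  = 10582188.85 g/ha
  = 10582.19 kg/ha = 10.58 t/ha


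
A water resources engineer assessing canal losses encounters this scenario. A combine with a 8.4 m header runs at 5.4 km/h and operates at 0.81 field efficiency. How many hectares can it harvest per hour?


C = w * v * eta_f / 10
  = 8.4 * 5.4 * 0.81 / 10
  = 36.74 / 10
  = 3.67 ha/h


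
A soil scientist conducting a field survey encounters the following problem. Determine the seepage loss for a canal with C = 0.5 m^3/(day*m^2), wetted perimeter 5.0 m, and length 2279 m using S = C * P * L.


S = C * P * L
  = 0.5 * 5.0 * 2279
  = 5697.50 m^3/day


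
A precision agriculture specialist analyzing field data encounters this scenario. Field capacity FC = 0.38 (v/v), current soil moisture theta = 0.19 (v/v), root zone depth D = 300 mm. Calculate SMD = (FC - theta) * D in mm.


SMD = (FC - theta) * D
    = (0.38 - 0.19) * 300
    = 0.190 * 300
    = 57 mm


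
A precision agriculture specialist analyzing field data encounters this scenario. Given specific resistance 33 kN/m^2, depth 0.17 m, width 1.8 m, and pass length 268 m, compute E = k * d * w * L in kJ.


E = k * d * w * L
  = 33 * 0.17 * 1.8 * 268
  = 2706.26 kJ


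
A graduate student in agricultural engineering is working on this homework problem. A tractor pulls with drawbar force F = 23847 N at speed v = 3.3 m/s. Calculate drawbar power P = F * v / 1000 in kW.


P = F * v / 1000
  = 23847 * 3.3 / 1000
  = 78695.10 / 1000
  = 78.70 kW


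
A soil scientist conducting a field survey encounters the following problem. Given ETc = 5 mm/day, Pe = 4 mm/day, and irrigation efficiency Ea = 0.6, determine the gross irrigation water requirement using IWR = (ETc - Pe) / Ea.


IWR = (ETc - Pe) / Ea
    = (5 - 4) / 0.6
    = 1 / 0.6
    = 1.67 mm/day


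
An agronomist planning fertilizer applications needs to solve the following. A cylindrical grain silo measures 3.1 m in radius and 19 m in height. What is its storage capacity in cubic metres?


V = pi * r^2 * h
  = pi * 3.1^2 * 19
  = pi * 9.61 * 19
  = 573.62 m^3


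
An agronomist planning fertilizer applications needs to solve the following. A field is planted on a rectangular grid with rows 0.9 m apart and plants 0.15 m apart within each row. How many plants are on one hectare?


D = 10000 / (row_sp * plant_sp)
  = 10000 / (0.9 * 0.15)
  = 10000 / 0.1350
  = 74074.07 plants/ha


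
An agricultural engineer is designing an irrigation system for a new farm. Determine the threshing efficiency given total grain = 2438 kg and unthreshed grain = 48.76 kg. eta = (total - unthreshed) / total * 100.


eta = (total - unthreshed) / total * 100
    = (2438 - 48.76) / 2438 * 100
    = 2389.24 / 2438 * 100
    = 98%


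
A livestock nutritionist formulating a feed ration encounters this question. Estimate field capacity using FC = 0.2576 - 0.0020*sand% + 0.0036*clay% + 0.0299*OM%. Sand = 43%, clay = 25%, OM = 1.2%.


FC = 0.2576 - 0.0020*43 + 0.0036*25 + 0.0299*1.2
   = 0.2576 - 0.0860 + 0.0900 + 0.0359
   = 0.2975


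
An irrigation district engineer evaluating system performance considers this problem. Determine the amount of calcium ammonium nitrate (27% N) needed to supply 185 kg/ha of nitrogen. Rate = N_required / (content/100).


Rate = N_required / (N_content / 100)
     = 185 / (27 / 100)
     = 185 / 0.27
     = 685.19 kg/ha


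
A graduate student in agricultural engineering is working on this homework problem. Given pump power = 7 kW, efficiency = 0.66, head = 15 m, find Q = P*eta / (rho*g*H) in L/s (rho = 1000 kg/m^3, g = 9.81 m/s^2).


Q = (P * 1000 * eta) / (rho * g * H)
  = (7 * 1000 * 0.66) / (1000 * 9.81 * 15)
  = 4620 / 147150
  = 0.03140 m^3/s = 31.40 L/s


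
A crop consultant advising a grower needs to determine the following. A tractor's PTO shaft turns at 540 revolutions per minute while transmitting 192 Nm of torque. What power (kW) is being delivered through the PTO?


P = 2*pi*n*T / 60000
  = 2*pi * 540 * 192 / 60000
  = 651440.65 / 60000
  = 10.86 kW


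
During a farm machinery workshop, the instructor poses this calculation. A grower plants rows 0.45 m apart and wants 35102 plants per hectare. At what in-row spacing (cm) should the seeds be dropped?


spacing = 10000 / (row_sp * density)
        = 10000 / (0.45 * 35102)
        = 10000 / 15795.90
        = 0.63308 m = 63.31 cm


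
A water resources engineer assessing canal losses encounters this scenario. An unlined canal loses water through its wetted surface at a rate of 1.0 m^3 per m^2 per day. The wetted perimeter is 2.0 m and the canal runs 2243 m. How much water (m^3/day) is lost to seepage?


S = C * P * L
  = 1.0 * 2.0 * 2243
  = 4486 m^3/day


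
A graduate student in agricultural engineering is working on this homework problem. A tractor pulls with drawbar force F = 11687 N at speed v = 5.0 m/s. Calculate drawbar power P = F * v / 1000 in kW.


P = F * v / 1000
  = 11687 * 5.0 / 1000
  = 58435 / 1000
  = 58.44 kW


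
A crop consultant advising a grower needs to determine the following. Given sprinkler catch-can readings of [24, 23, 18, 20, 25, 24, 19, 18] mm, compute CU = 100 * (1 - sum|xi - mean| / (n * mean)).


xbar = 171 / 8 = 21.375
sum|xi - xbar| = 21
CU = 100 * (1 - 21 / (8 * 21.375))
   = 100 * (1 - 0.1228)
   = 87.72%


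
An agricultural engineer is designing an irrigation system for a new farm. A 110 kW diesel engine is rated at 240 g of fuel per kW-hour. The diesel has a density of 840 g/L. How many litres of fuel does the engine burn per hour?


FC = P * BSFC / rho_fuel
   = 110 * 240 / 840
   = 26400 / 840
   = 31.43 L/h


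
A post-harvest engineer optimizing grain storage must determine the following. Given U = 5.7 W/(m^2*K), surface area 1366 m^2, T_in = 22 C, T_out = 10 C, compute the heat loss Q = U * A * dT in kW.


dT = 22 - (10) = 12 K
Q = U * A * dT
  = 5.7 * 1366 * 12
  = 93434.40 W = 93.43 kW


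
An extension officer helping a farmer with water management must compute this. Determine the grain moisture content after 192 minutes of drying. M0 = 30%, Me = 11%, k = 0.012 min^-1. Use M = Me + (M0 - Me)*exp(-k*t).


M = Me + (M0 - Me) * e^(-k*t)
  = 11 + (30 - 11) * e^(-0.012*192)
  = 11 + 19 * e^(-2.304)
  = 11 + 19 * 0.09986
  = 11 + 1.8973
  = 12.90%


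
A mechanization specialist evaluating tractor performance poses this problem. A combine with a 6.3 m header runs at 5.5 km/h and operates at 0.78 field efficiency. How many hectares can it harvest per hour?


C = w * v * eta_f / 10
  = 6.3 * 5.5 * 0.78 / 10
  = 27.03 / 10
  = 2.70 ha/h


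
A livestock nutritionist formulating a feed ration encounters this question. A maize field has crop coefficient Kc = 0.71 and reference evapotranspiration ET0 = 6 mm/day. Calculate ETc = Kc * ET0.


ETc = Kc * ET0
    = 0.71 * 6
    = 4.26 mm/day


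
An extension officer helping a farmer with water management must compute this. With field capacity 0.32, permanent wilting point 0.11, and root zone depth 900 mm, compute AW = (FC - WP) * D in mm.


AW = (FC - WP) * D
   = (0.32 - 0.11) * 900
   = 0.21 * 900
   = 189 mm


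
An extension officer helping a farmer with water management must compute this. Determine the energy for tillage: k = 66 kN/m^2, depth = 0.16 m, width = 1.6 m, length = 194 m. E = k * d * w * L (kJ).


E = k * d * w * L
  = 66 * 0.16 * 1.6 * 194
  = 3277.82 kJ


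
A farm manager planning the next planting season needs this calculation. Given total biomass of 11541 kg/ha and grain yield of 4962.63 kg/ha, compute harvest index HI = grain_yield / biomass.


HI = grain_yield / biomass
   = 4962.63 / 11541
   = 0.43


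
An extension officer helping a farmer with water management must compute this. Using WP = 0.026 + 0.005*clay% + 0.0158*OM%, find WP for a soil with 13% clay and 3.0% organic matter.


WP = 0.026 + 0.005*13 + 0.0158*3.0
   = 0.026 + 0.0650 + 0.0474
   = 0.1384


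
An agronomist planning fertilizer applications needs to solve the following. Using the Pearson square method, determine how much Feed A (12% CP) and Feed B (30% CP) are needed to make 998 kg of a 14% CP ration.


parts_A = CP_b - target = 30 - 14 = 16
parts_B = target - CP_a = 14 - 12 = 2
total_parts = 16 + 2 = 18
Feed A = 998 * 16 / 18 = 887.11 kg
Feed B = 998 * 2 / 18 = 110.89 kg

887.11 kg


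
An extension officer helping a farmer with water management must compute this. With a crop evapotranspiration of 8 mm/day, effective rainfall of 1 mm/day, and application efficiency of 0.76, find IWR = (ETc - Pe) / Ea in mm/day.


IWR = (ETc - Pe) / Ea
    = (8 - 1) / 0.76
    = 7 / 0.76
    = 9.21 mm/day


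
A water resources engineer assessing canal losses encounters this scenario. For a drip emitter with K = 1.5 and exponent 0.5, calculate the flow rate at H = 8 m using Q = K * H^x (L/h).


Q = K * H^x
  = 1.5 * 8^0.5
  = 1.5 * 2.8284
  = 4.24 L/h


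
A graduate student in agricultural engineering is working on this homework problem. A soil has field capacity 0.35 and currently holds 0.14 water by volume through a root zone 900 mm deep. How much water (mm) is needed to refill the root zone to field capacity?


SMD = (FC - theta) * D
    = (0.35 - 0.14) * 900
    = 0.210 * 900
    = 189 mm


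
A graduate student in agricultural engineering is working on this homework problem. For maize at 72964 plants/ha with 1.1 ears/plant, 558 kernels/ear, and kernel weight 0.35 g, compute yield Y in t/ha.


Y = density * ears * kernels * kw
  = 72964 * 1.1 * 558 * 0.35 g/ha
  = 15674856.12 g/ha
  = 15674.86 kg/ha = 15.67 t/ha


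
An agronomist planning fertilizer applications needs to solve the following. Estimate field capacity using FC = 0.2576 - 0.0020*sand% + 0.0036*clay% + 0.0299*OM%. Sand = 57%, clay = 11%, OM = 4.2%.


FC = 0.2576 - 0.0020*57 + 0.0036*11 + 0.0299*4.2
   = 0.2576 - 0.1140 + 0.0396 + 0.1256
   = 0.3088


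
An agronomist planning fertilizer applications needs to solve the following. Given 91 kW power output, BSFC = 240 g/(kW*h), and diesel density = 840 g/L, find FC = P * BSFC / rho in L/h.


FC = P * BSFC / rho_fuel
   = 91 * 240 / 840
   = 21840 / 840
   = 26 L/h


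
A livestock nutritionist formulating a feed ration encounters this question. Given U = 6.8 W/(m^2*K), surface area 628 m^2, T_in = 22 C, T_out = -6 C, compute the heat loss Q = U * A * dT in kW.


dT = 22 - (-6) = 28 K
Q = U * A * dT
  = 6.8 * 628 * 28
  = 119571.20 W = 119.57 kW


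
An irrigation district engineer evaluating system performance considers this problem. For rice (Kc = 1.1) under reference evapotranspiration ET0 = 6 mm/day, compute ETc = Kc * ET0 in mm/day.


ETc = Kc * ET0
    = 1.1 * 6
    = 6.60 mm/day


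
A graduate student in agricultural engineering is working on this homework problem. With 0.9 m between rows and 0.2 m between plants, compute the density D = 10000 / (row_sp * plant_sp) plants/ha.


D = 10000 / (row_sp * plant_sp)
  = 10000 / (0.9 * 0.2)
  = 10000 / 0.1800
  = 55555.56 plants/ha


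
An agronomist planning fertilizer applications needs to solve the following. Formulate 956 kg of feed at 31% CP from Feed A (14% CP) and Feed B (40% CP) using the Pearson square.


parts_A = CP_b - target = 40 - 31 = 9
parts_B = target - CP_a = 31 - 14 = 17
total_parts = 9 + 17 = 26
Feed A = 956 * 9 / 26 = 330.92 kg
Feed B = 956 * 17 / 26 = 625.08 kg

330.92 kg


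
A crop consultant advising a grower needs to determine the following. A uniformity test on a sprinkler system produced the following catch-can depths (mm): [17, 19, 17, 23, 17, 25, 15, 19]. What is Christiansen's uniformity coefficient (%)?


xbar = 152 / 8 = 19
sum|xi - xbar| = 20
CU = 100 * (1 - 20 / (8 * 19))
   = 100 * (1 - 0.1316)
   = 86.84%


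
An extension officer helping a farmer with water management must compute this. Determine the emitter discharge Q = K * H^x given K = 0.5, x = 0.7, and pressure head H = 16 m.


Q = K * H^x
  = 0.5 * 16^0.7
  = 0.5 * 6.9644
  = 3.48 L/h


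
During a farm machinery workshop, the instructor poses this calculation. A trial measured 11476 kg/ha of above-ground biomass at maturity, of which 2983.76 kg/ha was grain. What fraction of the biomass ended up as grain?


HI = grain_yield / biomass
   = 2983.76 / 11476
   = 0.26


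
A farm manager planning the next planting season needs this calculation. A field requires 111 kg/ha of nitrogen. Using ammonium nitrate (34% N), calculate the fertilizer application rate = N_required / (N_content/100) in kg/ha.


Rate = N_required / (N_content / 100)
     = 111 / (34 / 100)
     = 111 / 0.34
     = 326.47 kg/ha


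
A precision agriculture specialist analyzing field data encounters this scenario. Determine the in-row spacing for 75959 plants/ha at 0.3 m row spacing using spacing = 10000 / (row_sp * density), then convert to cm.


spacing = 10000 / (row_sp * density)
        = 10000 / (0.3 * 75959)
        = 10000 / 22787.70
        = 0.43883 m = 43.88 cm


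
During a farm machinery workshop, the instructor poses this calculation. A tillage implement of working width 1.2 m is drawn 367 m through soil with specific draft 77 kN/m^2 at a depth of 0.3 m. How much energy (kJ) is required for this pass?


E = k * d * w * L
  = 77 * 0.3 * 1.2 * 367
  = 10173.24 kJ


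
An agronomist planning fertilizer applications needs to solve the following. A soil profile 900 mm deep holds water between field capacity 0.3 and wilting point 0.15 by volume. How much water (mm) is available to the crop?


AW = (FC - WP) * D
   = (0.3 - 0.15) * 900
   = 0.15 * 900
   = 135 mm


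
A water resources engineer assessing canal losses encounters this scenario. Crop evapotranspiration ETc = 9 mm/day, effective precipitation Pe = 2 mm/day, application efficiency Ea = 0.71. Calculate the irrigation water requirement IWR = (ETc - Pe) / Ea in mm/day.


IWR = (ETc - Pe) / Ea
    = (9 - 2) / 0.71
    = 7 / 0.71
    = 9.86 mm/day


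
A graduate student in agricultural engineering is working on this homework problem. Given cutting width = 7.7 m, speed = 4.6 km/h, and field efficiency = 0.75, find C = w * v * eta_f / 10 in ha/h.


C = w * v * eta_f / 10
  = 7.7 * 4.6 * 0.75 / 10
  = 26.57 / 10
  = 2.66 ha/h


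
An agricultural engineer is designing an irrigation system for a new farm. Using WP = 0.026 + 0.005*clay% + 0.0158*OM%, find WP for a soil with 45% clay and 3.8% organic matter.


WP = 0.026 + 0.005*45 + 0.0158*3.8
   = 0.026 + 0.2250 + 0.0600
   = 0.3110


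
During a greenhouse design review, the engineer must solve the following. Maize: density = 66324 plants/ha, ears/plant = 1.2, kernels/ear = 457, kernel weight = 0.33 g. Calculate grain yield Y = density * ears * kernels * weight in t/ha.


Y = density * ears * kernels * kw
  = 66324 * 1.2 * 457 * 0.33 g/ha
  = 12002786.93 g/ha
  = 12002.79 kg/ha = 12.00 t/ha


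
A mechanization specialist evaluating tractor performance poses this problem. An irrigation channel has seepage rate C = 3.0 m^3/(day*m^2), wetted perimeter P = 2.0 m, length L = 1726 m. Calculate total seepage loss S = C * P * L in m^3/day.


S = C * P * L
  = 3.0 * 2.0 * 1726
  = 10356 m^3/day


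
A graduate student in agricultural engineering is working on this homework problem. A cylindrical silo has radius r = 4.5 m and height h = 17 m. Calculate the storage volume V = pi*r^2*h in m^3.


V = pi * r^2 * h
  = pi * 4.5^2 * 17
  = pi * 20.25 * 17
  = 1081.49 m^3


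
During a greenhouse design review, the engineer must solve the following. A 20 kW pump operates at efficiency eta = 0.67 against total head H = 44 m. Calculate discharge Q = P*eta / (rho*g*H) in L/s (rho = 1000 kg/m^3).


Q = (P * 1000 * eta) / (rho * g * H)
  = (20 * 1000 * 0.67) / (1000 * 9.81 * 44)
  = 13400 / 431640
  = 0.03104 m^3/s = 31.04 L/s


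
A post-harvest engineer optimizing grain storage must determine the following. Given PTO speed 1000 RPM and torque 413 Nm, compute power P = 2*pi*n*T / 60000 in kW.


P = 2*pi*n*T / 60000
  = 2*pi * 1000 * 413 / 60000
  = 2594955.53 / 60000
  = 43.25 kW


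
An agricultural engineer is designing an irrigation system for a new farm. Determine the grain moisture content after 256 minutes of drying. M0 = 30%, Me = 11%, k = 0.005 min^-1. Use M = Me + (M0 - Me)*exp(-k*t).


M = Me + (M0 - Me) * e^(-k*t)
  = 11 + (30 - 11) * e^(-0.005*256)
  = 11 + 19 * e^(-1.280)
  = 11 + 19 * 0.27804
  = 11 + 5.2827
  = 16.28%


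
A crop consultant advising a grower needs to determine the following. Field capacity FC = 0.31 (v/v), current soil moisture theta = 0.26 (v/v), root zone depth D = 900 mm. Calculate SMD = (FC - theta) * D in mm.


SMD = (FC - theta) * D
    = (0.31 - 0.26) * 900
    = 0.050 * 900
    = 45 mm


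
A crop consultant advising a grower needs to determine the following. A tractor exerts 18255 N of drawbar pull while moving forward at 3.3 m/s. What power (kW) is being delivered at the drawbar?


P = F * v / 1000
  = 18255 * 3.3 / 1000
  = 60241.50 / 1000
  = 60.24 kW


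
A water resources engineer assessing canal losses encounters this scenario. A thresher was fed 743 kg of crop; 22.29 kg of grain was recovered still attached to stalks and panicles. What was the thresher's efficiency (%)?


eta = (total - unthreshed) / total * 100
    = (743 - 22.29) / 743 * 100
    = 720.71 / 743 * 100
    = 97%


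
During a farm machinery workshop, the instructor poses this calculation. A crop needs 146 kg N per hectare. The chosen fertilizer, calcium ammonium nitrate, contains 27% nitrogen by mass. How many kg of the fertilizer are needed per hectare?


Rate = N_required / (N_content / 100)
     = 146 / (27 / 100)
     = 146 / 0.27
     = 540.74 kg/ha


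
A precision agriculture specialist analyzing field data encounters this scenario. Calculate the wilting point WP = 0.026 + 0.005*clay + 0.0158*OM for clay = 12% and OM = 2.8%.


WP = 0.026 + 0.005*12 + 0.0158*2.8
   = 0.026 + 0.0600 + 0.0442
   = 0.1302


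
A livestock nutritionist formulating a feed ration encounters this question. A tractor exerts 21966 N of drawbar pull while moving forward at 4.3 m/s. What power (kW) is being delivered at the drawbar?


P = F * v / 1000
  = 21966 * 4.3 / 1000
  = 94453.80 / 1000
  = 94.45 kW


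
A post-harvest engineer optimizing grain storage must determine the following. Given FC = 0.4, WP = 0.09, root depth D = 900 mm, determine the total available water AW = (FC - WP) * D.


AW = (FC - WP) * D
   = (0.4 - 0.09) * 900
   = 0.31 * 900
   = 279 mm


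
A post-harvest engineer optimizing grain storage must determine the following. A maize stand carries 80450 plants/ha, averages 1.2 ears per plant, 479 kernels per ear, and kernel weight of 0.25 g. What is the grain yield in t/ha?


Y = density * ears * kernels * kw
  = 80450 * 1.2 * 479 * 0.25 g/ha
  = 11560665 g/ha
  = 11560.67 kg/ha = 11.56 t/ha


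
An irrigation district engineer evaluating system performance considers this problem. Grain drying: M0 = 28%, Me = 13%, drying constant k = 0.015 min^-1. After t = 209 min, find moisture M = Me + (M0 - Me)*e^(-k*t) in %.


M = Me + (M0 - Me) * e^(-k*t)
  = 13 + (28 - 13) * e^(-0.015*209)
  = 13 + 15 * e^(-3.135)
  = 13 + 15 * 0.04350
  = 13 + 0.6525
  = 13.65%


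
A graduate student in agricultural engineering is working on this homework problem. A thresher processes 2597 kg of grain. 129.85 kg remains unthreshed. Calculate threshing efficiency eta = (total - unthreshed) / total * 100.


eta = (total - unthreshed) / total * 100
    = (2597 - 129.85) / 2597 * 100
    = 2467.15 / 2597 * 100
    = 95%


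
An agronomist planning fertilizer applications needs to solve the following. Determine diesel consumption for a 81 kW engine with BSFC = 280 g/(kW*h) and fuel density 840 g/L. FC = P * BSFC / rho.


FC = P * BSFC / rho_fuel
   = 81 * 280 / 840
   = 22680 / 840
   = 27 L/h


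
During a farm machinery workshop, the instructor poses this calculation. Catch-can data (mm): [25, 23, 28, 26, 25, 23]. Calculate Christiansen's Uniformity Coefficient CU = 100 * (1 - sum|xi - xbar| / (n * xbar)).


xbar = 150 / 6 = 25
sum|xi - xbar| = 8
CU = 100 * (1 - 8 / (6 * 25))
   = 100 * (1 - 0.0533)
   = 94.67%


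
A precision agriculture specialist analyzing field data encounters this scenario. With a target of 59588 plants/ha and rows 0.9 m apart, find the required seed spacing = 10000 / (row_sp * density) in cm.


spacing = 10000 / (row_sp * density)
        = 10000 / (0.9 * 59588)
        = 10000 / 53629.20
        = 0.18647 m = 18.65 cm


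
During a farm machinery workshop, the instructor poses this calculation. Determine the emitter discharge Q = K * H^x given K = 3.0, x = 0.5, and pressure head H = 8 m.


Q = K * H^x
  = 3.0 * 8^0.5
  = 3.0 * 2.8284
  = 8.49 L/h


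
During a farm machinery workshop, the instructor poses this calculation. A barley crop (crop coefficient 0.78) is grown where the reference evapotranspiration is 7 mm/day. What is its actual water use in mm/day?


ETc = Kc * ET0
    = 0.78 * 7
    = 5.46 mm/day


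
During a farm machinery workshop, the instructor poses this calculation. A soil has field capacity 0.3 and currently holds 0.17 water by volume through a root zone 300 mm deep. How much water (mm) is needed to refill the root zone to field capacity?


SMD = (FC - theta) * D
    = (0.3 - 0.17) * 300
    = 0.130 * 300
    = 39 mm


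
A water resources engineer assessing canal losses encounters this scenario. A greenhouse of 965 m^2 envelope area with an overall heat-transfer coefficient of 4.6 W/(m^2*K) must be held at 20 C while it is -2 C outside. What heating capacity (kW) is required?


dT = 20 - (-2) = 22 K
Q = U * A * dT
  = 4.6 * 965 * 22
  = 97658 W = 97.66 kW


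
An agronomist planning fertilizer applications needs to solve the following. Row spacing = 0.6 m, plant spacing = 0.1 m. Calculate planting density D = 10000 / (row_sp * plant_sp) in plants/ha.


D = 10000 / (row_sp * plant_sp)
  = 10000 / (0.6 * 0.1)
  = 10000 / 0.0600
  = 166666.67 plants/ha


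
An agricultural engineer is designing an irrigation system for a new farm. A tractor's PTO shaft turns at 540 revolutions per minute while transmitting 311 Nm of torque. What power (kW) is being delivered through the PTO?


P = 2*pi*n*T / 60000
  = 2*pi * 540 * 311 / 60000
  = 1055198.14 / 60000
  = 17.59 kW


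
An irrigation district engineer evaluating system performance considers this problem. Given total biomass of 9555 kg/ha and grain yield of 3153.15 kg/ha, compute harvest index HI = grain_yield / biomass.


HI = grain_yield / biomass
   = 3153.15 / 9555
   = 0.33


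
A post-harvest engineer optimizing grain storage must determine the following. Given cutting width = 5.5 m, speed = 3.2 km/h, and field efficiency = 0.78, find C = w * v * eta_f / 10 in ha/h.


C = w * v * eta_f / 10
  = 5.5 * 3.2 * 0.78 / 10
  = 13.73 / 10
  = 1.37 ha/h


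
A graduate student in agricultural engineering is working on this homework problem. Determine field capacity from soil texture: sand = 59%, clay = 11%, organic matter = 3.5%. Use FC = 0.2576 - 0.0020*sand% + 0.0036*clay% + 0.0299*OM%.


FC = 0.2576 - 0.0020*59 + 0.0036*11 + 0.0299*3.5
   = 0.2576 - 0.1180 + 0.0396 + 0.1047
   = 0.2839


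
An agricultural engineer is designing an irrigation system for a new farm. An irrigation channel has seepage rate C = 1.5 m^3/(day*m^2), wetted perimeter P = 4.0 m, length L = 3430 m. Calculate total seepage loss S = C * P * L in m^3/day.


S = C * P * L
  = 1.5 * 4.0 * 3430
  = 20580 m^3/day


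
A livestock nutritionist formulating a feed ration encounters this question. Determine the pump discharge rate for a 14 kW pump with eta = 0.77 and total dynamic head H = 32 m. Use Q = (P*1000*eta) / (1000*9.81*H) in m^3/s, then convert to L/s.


Q = (P * 1000 * eta) / (rho * g * H)
  = (14 * 1000 * 0.77) / (1000 * 9.81 * 32)
  = 10780 / 313920
  = 0.03434 m^3/s = 34.34 L/s


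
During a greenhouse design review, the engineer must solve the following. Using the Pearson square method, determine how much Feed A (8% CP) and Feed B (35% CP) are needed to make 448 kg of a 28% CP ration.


parts_A = CP_b - target = 35 - 28 = 7
parts_B = target - CP_a = 28 - 8 = 20
total_parts = 7 + 20 = 27
Feed A = 448 * 7 / 27 = 116.15 kg
Feed B = 448 * 20 / 27 = 331.85 kg

116.15 kg


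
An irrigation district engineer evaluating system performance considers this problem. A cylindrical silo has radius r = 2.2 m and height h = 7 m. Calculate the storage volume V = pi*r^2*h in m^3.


V = pi * r^2 * h
  = pi * 2.2^2 * 7
  = pi * 4.84 * 7
  = 106.44 m^3


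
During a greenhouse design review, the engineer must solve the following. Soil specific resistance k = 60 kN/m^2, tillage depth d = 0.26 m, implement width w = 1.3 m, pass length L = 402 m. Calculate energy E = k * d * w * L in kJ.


E = k * d * w * L
  = 60 * 0.26 * 1.3 * 402
  = 8152.56 kJ


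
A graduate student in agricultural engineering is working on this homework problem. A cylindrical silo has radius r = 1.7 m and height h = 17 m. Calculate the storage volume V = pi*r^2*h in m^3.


V = pi * r^2 * h
  = pi * 1.7^2 * 17
  = pi * 2.89 * 17
  = 154.35 m^3


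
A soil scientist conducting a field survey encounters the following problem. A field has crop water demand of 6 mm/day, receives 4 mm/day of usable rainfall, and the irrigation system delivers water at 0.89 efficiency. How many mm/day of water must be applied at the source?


IWR = (ETc - Pe) / Ea
    = (6 - 4) / 0.89
    = 2 / 0.89
    = 2.25 mm/day


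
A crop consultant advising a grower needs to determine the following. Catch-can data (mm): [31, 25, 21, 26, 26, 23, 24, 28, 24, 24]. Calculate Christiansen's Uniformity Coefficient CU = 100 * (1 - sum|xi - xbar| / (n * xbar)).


xbar = 252 / 10 = 25.200
sum|xi - xbar| = 20.400
CU = 100 * (1 - 20.400 / (10 * 25.200))
   = 100 * (1 - 0.0810)
   = 91.90%


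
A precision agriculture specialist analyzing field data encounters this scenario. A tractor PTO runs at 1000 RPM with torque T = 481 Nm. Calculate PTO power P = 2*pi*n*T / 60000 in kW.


P = 2*pi*n*T / 60000
  = 2*pi * 1000 * 481 / 60000
  = 3022212.13 / 60000
  = 50.37 kW
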